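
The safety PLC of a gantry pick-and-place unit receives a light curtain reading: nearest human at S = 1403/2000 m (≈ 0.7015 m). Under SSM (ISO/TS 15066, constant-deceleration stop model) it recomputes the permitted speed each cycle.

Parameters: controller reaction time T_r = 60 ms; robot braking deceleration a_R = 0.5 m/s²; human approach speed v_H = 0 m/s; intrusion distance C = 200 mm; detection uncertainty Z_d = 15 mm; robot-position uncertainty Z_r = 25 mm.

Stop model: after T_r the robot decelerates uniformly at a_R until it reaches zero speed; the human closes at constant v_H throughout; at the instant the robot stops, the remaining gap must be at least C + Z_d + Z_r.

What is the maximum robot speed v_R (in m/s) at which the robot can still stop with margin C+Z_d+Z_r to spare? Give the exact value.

v_R_max = 13/20 m/s = 0.6500 m/s

at the boundary: (1)·v² + (3/50)·v + (-923/2000) = 0
  disc = (3/50)² − 4·(1)·(-923/2000) = 1156/625 ; √disc = 34/25
  v_R = (−(3/50) + 34/25) / (2·(1)) = 13/20 m/s
check:
braking lasts T_s = (13/20)/(1/2) = 1.3000 s
robot covers v_R·T_r = 0.6500·0.0600 = 0.0390 m before braking
robot covers 0.6500·1.3000 − ½·0.5000·1.3000² = 0.4225 m while stopping
human closes 0.0000·1.3600 = 0.0000 m
margins: 0.2000+0.0150+0.0250 = 0.2400 m
sum ≈ 0.0390+0.4225+0.0000+0.2400 ≈ 0.7015 m = S ✓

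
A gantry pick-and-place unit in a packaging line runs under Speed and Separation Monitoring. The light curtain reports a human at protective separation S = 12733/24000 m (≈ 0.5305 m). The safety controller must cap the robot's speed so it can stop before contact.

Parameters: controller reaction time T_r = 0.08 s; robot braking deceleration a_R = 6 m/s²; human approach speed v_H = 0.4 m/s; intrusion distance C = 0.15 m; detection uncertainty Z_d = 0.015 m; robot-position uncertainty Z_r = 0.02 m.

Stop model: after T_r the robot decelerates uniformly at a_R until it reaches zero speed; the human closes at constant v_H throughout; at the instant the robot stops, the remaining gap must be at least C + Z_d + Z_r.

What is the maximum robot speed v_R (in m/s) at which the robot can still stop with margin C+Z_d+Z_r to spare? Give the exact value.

v_R_max = 5/4 m/s = 1.2500 m/s

collect terms ⇒ (1/12)·v_R² + (11/75)·v_R + (-301/960) = 0
  disc = (11/75)² − 4·(1/12)·(-301/960) = 5041/40000 ; √disc = 71/200
  v_R = (−(11/75) + 71/200) / (2·(1/12)) = 5/4 m/s
check:
T_s = v_R/a_R = (5/4)/6 = 0.2083 s
reaction-phase robot travel = 1.2500·0.0800 = 0.1000 m
robot under decel: 1.2500²/(2·6.0000) = 0.1302 m
human closes 0.4000·0.2883 = 0.1153 m
C+Z_d+Z_r = 0.1500+0.0150+0.0200 = 0.1850 m
sum ≈ 0.1000+0.1302+0.1153+0.1850 ≈ 0.5305 m = S ✓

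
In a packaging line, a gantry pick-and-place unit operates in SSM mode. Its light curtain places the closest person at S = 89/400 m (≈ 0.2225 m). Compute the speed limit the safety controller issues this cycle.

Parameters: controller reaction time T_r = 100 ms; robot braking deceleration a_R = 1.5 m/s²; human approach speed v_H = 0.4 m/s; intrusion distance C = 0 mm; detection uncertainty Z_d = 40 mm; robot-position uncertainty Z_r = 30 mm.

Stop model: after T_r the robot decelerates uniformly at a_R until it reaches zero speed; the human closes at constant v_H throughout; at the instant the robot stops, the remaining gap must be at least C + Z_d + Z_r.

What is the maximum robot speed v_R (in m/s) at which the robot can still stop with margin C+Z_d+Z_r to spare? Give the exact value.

v_R_max = 1/4 m/s = 0.2500 m/s

quadratic (1/3)·v² + (11/30)·v + (-9/80) = 0
  disc = (11/30)² − 4·(1/3)·(-9/80) = 64/225 ; √disc = 8/15
  v_R = (−(11/30) + 8/15) / (2·(1/3)) = 1/4 m/s
check:
stop time T_s = (1/4)/(3/2) = 0.1667 s
robot covers v_R·T_r = 0.2500·0.1000 = 0.0250 m before braking
robot under decel: 0.2500²/(2·1.5000) = 0.0208 m
human over T_r+T_s: 0.4000·(0.1000+0.1667) = 0.1067 m
C+Z_d+Z_r = 0.0000+0.0400+0.0300 = 0.0700 m
sum ≈ 0.0250+0.0208+0.1067+0.0700 ≈ 0.2225 m = S ✓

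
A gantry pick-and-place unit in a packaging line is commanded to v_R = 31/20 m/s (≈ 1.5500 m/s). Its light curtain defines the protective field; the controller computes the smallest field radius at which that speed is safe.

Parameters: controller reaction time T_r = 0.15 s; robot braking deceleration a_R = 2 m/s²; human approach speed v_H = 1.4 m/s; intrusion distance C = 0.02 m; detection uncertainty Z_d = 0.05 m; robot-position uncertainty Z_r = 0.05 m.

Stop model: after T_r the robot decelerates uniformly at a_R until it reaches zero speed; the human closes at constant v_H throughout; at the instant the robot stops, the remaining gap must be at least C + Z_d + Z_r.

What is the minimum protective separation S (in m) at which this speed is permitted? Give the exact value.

S_min = 3597/1600 m = 2.2481 m

T_s = v_R/a_R = (31/20)/2 = 0.7750 s
reaction-phase robot travel = 1.5500·0.1500 = 0.2325 m
braking distance = 1.5500²/(2·2.0000) = 0.6006 m
human over T_r+T_s: 1.4000·(0.1500+0.7750) = 1.2950 m
margins: 0.0200+0.0500+0.0500 = 0.1200 m
S_min ≈ 0.2325+0.6006+1.2950+0.1200  ⇒  S_min = 3597/1600 m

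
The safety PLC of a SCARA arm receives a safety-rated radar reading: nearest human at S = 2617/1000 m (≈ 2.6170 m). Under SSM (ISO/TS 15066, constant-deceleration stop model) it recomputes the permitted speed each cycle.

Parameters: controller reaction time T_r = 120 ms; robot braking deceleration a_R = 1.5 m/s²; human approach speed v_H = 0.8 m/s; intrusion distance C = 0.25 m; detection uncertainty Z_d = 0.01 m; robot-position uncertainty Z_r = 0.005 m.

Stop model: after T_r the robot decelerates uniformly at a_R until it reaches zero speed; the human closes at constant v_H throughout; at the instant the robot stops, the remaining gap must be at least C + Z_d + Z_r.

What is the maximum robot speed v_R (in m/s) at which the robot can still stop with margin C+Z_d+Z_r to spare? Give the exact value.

at the boundary: (1/3)·v² + (49/75)·v + (-282/125) = 0
  disc = (49/75)² − 4·(1/3)·(-282/125) = 19321/5625 ; √disc = 139/75
  v_R = (−(49/75) + 139/75) / (2·(1/3)) = 9/5 m/s
check:
stop time T_s = (9/5)/(3/2) = 1.2000 s
robot in T_r: 1.8000·0.1200 = 0.2160 m
robot covers 1.8000·1.2000 − ½·1.5000·1.2000² = 1.0800 m while stopping
person approaches 0.8000·(0.1200+1.2000) = 1.0560 m
residual clearance needed = 0.2500+0.0100+0.0050 = 0.2650 m
sum ≈ 0.2160+1.0800+1.0560+0.2650 ≈ 2.6170 m = S ✓

v_R_max = 9/5 m/s = 1.8000 m/s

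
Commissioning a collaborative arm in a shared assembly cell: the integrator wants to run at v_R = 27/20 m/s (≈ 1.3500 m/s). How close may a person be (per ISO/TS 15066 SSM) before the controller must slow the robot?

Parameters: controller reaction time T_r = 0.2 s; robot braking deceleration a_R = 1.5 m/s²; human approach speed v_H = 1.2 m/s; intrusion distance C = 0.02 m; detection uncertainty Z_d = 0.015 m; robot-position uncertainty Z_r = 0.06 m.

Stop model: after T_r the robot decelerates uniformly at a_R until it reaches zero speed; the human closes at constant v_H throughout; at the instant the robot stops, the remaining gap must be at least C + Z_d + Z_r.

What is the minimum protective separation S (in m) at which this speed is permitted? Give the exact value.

T_s = v_R/a_R = (27/20)/(3/2) = 0.9000 s
robot in T_r: 1.3500·0.2000 = 0.2700 m
robot covers 1.3500·0.9000 − ½·1.5000·0.9000² = 0.6075 m while stopping
human closes 1.2000·1.1000 = 1.3200 m
C+Z_d+Z_r = 0.0200+0.0150+0.0600 = 0.0950 m
S_min ≈ 0.2700+0.6075+1.3200+0.0950  ⇒  S_min = 917/400 m

S_min = 917/400 m = 2.2925 m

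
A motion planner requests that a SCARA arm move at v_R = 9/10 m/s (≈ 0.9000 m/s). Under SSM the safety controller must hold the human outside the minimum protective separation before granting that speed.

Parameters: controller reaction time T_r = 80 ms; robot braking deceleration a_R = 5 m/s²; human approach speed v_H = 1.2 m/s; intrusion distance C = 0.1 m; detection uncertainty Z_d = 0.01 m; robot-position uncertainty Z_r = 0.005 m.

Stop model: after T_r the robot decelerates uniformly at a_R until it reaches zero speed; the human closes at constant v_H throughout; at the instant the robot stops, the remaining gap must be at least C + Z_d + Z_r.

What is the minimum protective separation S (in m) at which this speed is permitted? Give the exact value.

T_s = v_R/a_R = (9/10)/5 = 0.1800 s
robot covers v_R·T_r = 0.9000·0.0800 = 0.0720 m before braking
robot covers 0.9000·0.1800 − ½·5.0000·0.1800² = 0.0810 m while stopping
human closes 1.2000·0.2600 = 0.3120 m
margins: 0.1000+0.0100+0.0050 = 0.1150 m
S_min ≈ 0.0720+0.0810+0.3120+0.1150  ⇒  S_min = 29/50 m

S_min = 29/50 m = 0.5800 m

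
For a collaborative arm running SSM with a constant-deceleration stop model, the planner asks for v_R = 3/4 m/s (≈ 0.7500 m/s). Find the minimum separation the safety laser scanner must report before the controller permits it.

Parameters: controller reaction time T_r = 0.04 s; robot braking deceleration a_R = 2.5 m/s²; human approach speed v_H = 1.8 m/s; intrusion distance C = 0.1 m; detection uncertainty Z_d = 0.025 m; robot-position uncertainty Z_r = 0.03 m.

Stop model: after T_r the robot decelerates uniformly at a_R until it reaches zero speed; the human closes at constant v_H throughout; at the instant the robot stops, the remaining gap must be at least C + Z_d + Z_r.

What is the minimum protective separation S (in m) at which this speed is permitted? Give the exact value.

S_min = 1819/2000 m = 0.9095 m

stop time T_s = (3/4)/(5/2) = 0.3000 s
robot covers v_R·T_r = 0.7500·0.0400 = 0.0300 m before braking
braking distance = 0.7500²/(2·2.5000) = 0.1125 m
human over T_r+T_s: 1.8000·(0.0400+0.3000) = 0.6120 m
residual clearance needed = 0.1000+0.0250+0.0300 = 0.1550 m
S_min ≈ 0.0300+0.1125+0.6120+0.1550  ⇒  S_min = 1819/2000 m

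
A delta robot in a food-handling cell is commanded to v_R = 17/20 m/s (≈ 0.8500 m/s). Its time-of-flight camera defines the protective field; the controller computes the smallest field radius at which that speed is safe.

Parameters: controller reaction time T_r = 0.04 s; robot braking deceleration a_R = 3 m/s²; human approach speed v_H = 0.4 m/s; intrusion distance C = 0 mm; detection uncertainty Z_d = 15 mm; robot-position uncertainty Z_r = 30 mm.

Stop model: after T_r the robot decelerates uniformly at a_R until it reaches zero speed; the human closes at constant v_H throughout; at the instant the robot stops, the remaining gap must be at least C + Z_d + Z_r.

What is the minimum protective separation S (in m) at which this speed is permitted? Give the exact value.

T_s = v_R/a_R = (17/20)/3 = 0.2833 s
reaction-phase robot travel = 0.8500·0.0400 = 0.0340 m
robot covers 0.8500·0.2833 − ½·3.0000·0.2833² = 0.1204 m while stopping
human over T_r+T_s: 0.4000·(0.0400+0.2833) = 0.1293 m
margins: 0.0000+0.0150+0.0300 = 0.0450 m
S_min ≈ 0.0340+0.1204+0.1293+0.0450  ⇒  S_min = 263/800 m

S_min = 263/800 m = 0.3287 m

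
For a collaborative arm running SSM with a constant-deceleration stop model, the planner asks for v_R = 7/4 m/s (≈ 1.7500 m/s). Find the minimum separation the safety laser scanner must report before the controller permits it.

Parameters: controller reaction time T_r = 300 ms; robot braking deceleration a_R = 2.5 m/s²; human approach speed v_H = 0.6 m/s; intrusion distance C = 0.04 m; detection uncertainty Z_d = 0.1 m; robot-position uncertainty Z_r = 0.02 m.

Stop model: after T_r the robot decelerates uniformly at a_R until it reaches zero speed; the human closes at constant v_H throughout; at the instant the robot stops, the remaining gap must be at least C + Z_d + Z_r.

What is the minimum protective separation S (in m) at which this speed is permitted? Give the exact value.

S_min = 759/400 m = 1.8975 m

T_s = v_R/a_R = (7/4)/(5/2) = 0.7000 s
reaction-phase robot travel = 1.7500·0.3000 = 0.5250 m
robot covers 1.7500·0.7000 − ½·2.5000·0.7000² = 0.6125 m while stopping
person approaches 0.6000·(0.3000+0.7000) = 0.6000 m
C+Z_d+Z_r = 0.0400+0.1000+0.0200 = 0.1600 m
S_min ≈ 0.5250+0.6125+0.6000+0.1600  ⇒  S_min = 759/400 m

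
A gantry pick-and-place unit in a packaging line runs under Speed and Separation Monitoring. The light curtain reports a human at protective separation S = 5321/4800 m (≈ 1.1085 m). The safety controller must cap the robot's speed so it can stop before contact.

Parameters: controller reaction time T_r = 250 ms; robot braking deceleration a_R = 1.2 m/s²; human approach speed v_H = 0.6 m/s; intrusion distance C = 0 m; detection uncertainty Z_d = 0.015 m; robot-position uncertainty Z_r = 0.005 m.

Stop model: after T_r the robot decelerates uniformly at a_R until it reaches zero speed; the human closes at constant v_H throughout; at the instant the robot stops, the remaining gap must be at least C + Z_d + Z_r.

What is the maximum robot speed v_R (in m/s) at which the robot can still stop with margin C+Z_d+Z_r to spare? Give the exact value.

at the boundary: (5/12)·v² + (3/4)·v + (-901/960) = 0
  disc = (3/4)² − 4·(5/12)·(-901/960) = 1225/576 ; √disc = 35/24
  v_R = (−(3/4) + 35/24) / (2·(5/12)) = 17/20 m/s
check:
braking lasts T_s = (17/20)/(6/5) = 0.7083 s
robot covers v_R·T_r = 0.8500·0.2500 = 0.2125 m before braking
braking distance = 0.8500²/(2·1.2000) = 0.3010 m
human closes 0.6000·0.9583 = 0.5750 m
margins: 0.0000+0.0150+0.0050 = 0.0200 m
sum ≈ 0.2125+0.3010+0.5750+0.0200 ≈ 1.1085 m = S ✓

v_R_max = 17/20 m/s = 0.8500 m/s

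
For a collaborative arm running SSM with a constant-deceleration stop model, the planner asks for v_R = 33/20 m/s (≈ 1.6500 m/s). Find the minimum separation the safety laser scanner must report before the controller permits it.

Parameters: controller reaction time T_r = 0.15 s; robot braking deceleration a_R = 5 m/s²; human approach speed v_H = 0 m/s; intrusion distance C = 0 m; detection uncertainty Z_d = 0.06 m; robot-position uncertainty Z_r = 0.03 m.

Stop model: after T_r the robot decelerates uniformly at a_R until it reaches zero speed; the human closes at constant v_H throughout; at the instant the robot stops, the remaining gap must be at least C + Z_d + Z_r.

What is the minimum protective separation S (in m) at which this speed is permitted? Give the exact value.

braking lasts T_s = (33/20)/5 = 0.3300 s
robot in T_r: 1.6500·0.1500 = 0.2475 m
braking distance = 1.6500²/(2·5.0000) = 0.2722 m
human over T_r+T_s: 0.0000·(0.1500+0.3300) = 0.0000 m
margins: 0.0000+0.0600+0.0300 = 0.0900 m
S_min ≈ 0.2475+0.2722+0.0000+0.0900  ⇒  S_min = 2439/4000 m

S_min = 2439/4000 m = 0.6098 m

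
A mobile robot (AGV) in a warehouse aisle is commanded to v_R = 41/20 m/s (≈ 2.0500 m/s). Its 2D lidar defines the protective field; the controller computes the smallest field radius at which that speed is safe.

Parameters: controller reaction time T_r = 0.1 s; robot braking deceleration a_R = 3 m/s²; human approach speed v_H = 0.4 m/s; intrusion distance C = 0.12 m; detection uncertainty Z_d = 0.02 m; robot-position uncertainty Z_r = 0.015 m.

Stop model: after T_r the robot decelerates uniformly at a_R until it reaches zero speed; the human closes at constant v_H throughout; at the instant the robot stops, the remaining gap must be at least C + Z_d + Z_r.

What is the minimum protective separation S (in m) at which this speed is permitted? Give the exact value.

S_min = 1099/800 m = 1.3738 m

stop time T_s = (41/20)/3 = 0.6833 s
robot covers v_R·T_r = 2.0500·0.1000 = 0.2050 m before braking
braking distance = 2.0500²/(2·3.0000) = 0.7004 m
human closes 0.4000·0.7833 = 0.3133 m
residual clearance needed = 0.1200+0.0200+0.0150 = 0.1550 m
S_min ≈ 0.2050+0.7004+0.3133+0.1550  ⇒  S_min = 1099/800 m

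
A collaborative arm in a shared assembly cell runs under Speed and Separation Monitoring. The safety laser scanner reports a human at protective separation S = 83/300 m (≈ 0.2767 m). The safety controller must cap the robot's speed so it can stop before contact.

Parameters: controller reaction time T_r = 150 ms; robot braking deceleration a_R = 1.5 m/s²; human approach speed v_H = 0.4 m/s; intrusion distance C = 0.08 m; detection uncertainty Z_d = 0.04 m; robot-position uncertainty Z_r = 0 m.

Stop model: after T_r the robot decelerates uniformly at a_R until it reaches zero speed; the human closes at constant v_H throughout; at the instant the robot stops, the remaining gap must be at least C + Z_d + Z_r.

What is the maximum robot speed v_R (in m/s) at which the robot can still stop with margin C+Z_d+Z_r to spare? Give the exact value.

v_R_max = 1/5 m/s = 0.2000 m/s

quadratic (1/3)·v² + (5/12)·v + (-29/300) = 0
  disc = (5/12)² − 4·(1/3)·(-29/300) = 121/400 ; √disc = 11/20
  v_R = (−(5/12) + 11/20) / (2·(1/3)) = 1/5 m/s
check:
T_s = v_R/a_R = (1/5)/(3/2) = 0.1333 s
reaction-phase robot travel = 0.2000·0.1500 = 0.0300 m
robot covers 0.2000·0.1333 − ½·1.5000·0.1333² = 0.0133 m while stopping
human over T_r+T_s: 0.4000·(0.1500+0.1333) = 0.1133 m
residual clearance needed = 0.0800+0.0400+0.0000 = 0.1200 m
sum ≈ 0.0300+0.0133+0.1133+0.1200 ≈ 0.2767 m = S ✓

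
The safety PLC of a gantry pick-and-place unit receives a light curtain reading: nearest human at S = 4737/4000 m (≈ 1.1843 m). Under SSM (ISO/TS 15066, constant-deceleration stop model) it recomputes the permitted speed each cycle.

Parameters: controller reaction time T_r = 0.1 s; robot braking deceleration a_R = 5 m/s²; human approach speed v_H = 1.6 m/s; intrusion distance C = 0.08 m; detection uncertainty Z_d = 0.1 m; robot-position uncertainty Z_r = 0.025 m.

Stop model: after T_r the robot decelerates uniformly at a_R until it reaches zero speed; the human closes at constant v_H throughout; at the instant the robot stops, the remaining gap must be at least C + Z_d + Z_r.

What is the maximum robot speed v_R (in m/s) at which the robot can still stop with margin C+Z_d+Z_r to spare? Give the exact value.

v_R_max = 29/20 m/s = 1.4500 m/s

quadratic (1/10)·v² + (21/50)·v + (-3277/4000) = 0
  disc = (21/50)² − 4·(1/10)·(-3277/4000) = 5041/10000 ; √disc = 71/100
  v_R = (−(21/50) + 71/100) / (2·(1/10)) = 29/20 m/s
check:
stop time T_s = (29/20)/5 = 0.2900 s
robot in T_r: 1.4500·0.1000 = 0.1450 m
braking distance = 1.4500²/(2·5.0000) = 0.2102 m
person approaches 1.6000·(0.1000+0.2900) = 0.6240 m
margins: 0.0800+0.1000+0.0250 = 0.2050 m
sum ≈ 0.1450+0.2102+0.6240+0.2050 ≈ 1.1843 m = S ✓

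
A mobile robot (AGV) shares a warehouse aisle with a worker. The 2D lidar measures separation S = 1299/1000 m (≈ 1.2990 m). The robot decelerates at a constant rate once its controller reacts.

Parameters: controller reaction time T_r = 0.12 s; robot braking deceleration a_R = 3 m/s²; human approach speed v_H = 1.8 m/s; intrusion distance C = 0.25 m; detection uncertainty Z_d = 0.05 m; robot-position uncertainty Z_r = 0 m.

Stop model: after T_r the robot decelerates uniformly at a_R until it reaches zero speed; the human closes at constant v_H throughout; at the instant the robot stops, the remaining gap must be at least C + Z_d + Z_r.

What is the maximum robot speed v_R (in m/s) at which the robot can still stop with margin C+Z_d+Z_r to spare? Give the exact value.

v_R_max = 9/10 m/s = 0.9000 m/s

collect terms ⇒ (1/6)·v_R² + (18/25)·v_R + (-783/1000) = 0
  disc = (18/25)² − 4·(1/6)·(-783/1000) = 2601/2500 ; √disc = 51/50
  v_R = (−(18/25) + 51/50) / (2·(1/6)) = 9/10 m/s
check:
stop time T_s = (9/10)/3 = 0.3000 s
reaction-phase robot travel = 0.9000·0.1200 = 0.1080 m
braking distance = 0.9000²/(2·3.0000) = 0.1350 m
person approaches 1.8000·(0.1200+0.3000) = 0.7560 m
C+Z_d+Z_r = 0.2500+0.0500+0.0000 = 0.3000 m
sum ≈ 0.1080+0.1350+0.7560+0.3000 ≈ 1.2990 m = S ✓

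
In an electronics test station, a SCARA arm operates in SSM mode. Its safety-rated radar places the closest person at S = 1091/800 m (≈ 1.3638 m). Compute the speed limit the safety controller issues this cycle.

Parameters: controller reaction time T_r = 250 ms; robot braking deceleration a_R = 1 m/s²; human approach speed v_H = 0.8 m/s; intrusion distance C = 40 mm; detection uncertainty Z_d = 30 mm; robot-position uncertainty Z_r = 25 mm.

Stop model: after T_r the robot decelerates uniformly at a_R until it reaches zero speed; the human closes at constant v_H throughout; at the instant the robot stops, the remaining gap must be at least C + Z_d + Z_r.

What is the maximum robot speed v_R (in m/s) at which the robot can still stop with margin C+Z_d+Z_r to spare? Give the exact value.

collect terms ⇒ (1/2)·v_R² + (21/20)·v_R + (-171/160) = 0
  disc = (21/20)² − 4·(1/2)·(-171/160) = 81/25 ; √disc = 9/5
  v_R = (−(21/20) + 9/5) / (2·(1/2)) = 3/4 m/s
check:
stop time T_s = (3/4)/1 = 0.7500 s
reaction-phase robot travel = 0.7500·0.2500 = 0.1875 m
braking distance = 0.7500²/(2·1.0000) = 0.2812 m
person approaches 0.8000·(0.2500+0.7500) = 0.8000 m
C+Z_d+Z_r = 0.0400+0.0300+0.0250 = 0.0950 m
sum ≈ 0.1875+0.2812+0.8000+0.0950 ≈ 1.3638 m = S ✓

v_R_max = 3/4 m/s = 0.7500 m/s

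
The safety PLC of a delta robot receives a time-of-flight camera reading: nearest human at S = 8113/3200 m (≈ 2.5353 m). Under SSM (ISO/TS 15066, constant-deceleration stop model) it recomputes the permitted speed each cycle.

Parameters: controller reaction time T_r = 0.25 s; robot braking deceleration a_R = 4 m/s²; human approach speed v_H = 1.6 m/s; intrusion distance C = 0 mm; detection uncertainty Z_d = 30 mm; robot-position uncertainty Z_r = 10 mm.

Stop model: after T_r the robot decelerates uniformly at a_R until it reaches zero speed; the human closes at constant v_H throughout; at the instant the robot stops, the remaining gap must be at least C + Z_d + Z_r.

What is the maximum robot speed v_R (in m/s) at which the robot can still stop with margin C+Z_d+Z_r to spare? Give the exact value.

collect terms ⇒ (1/8)·v_R² + (13/20)·v_R + (-1341/640) = 0
  disc = (13/20)² − 4·(1/8)·(-1341/640) = 9409/6400 ; √disc = 97/80
  v_R = (−(13/20) + 97/80) / (2·(1/8)) = 9/4 m/s
check:
T_s = v_R/a_R = (9/4)/4 = 0.5625 s
reaction-phase robot travel = 2.2500·0.2500 = 0.5625 m
braking distance = 2.2500²/(2·4.0000) = 0.6328 m
human closes 1.6000·0.8125 = 1.3000 m
C+Z_d+Z_r = 0.0000+0.0300+0.0100 = 0.0400 m
sum ≈ 0.5625+0.6328+1.3000+0.0400 ≈ 2.5353 m = S ✓

v_R_max = 9/4 m/s = 2.2500 m/s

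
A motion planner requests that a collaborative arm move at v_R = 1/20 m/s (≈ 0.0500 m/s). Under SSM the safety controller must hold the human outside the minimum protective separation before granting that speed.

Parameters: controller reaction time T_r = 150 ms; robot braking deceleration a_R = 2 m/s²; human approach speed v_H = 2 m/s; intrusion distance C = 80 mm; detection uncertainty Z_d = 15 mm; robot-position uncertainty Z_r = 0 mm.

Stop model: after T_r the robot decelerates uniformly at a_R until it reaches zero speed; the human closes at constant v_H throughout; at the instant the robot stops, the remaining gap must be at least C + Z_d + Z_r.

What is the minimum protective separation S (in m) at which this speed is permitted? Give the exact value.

S_min = 29/64 m = 0.4531 m

stop time T_s = (1/20)/2 = 0.0250 s
robot covers v_R·T_r = 0.0500·0.1500 = 0.0075 m before braking
braking distance = 0.0500²/(2·2.0000) = 0.0006 m
person approaches 2.0000·(0.1500+0.0250) = 0.3500 m
C+Z_d+Z_r = 0.0800+0.0150+0.0000 = 0.0950 m
S_min ≈ 0.0075+0.0006+0.3500+0.0950  ⇒  S_min = 29/64 m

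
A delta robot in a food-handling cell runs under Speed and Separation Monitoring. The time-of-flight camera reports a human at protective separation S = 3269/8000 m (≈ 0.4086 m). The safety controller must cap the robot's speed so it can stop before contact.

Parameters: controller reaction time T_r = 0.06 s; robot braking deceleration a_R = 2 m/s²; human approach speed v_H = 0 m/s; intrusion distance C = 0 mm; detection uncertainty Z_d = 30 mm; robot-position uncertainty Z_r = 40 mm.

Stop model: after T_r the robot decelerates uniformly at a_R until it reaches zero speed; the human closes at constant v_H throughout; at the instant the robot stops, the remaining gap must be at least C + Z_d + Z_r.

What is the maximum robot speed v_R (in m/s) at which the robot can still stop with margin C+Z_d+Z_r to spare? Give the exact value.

v_R_max = 21/20 m/s = 1.0500 m/s

quadratic (1/4)·v² + (3/50)·v + (-2709/8000) = 0
  disc = (3/50)² − 4·(1/4)·(-2709/8000) = 13689/40000 ; √disc = 117/200
  v_R = (−(3/50) + 117/200) / (2·(1/4)) = 21/20 m/s
check:
stop time T_s = (21/20)/2 = 0.5250 s
robot in T_r: 1.0500·0.0600 = 0.0630 m
robot covers 1.0500·0.5250 − ½·2.0000·0.5250² = 0.2756 m while stopping
human closes 0.0000·0.5850 = 0.0000 m
residual clearance needed = 0.0000+0.0300+0.0400 = 0.0700 m
sum ≈ 0.0630+0.2756+0.0000+0.0700 ≈ 0.4086 m = S ✓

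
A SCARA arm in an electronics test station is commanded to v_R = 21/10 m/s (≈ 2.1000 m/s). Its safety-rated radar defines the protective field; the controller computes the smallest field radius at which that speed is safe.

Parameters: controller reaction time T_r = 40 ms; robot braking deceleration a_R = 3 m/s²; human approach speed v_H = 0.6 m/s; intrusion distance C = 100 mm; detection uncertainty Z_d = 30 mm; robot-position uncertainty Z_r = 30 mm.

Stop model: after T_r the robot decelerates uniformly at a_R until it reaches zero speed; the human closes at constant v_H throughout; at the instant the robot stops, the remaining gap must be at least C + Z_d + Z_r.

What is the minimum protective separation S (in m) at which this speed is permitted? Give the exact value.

stop time T_s = (21/10)/3 = 0.7000 s
robot covers v_R·T_r = 2.1000·0.0400 = 0.0840 m before braking
braking distance = 2.1000²/(2·3.0000) = 0.7350 m
human over T_r+T_s: 0.6000·(0.0400+0.7000) = 0.4440 m
C+Z_d+Z_r = 0.1000+0.0300+0.0300 = 0.1600 m
S_min ≈ 0.0840+0.7350+0.4440+0.1600  ⇒  S_min = 1423/1000 m

S_min = 1423/1000 m = 1.4230 m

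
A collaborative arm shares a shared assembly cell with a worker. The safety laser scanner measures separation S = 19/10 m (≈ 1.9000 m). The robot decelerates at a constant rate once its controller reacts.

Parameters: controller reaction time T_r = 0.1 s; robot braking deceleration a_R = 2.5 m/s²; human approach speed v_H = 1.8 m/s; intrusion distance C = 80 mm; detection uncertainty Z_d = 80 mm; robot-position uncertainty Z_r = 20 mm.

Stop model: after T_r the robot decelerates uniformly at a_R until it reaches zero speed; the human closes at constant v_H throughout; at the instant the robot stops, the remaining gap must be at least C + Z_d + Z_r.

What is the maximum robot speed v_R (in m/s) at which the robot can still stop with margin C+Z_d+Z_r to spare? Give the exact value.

v_R_max = 7/5 m/s = 1.4000 m/s

at the boundary: (1/5)·v² + (41/50)·v + (-77/50) = 0
  disc = (41/50)² − 4·(1/5)·(-77/50) = 4761/2500 ; √disc = 69/50
  v_R = (−(41/50) + 69/50) / (2·(1/5)) = 7/5 m/s
check:
stop time T_s = (7/5)/(5/2) = 0.5600 s
robot in T_r: 1.4000·0.1000 = 0.1400 m
robot covers 1.4000·0.5600 − ½·2.5000·0.5600² = 0.3920 m while stopping
person approaches 1.8000·(0.1000+0.5600) = 1.1880 m
margins: 0.0800+0.0800+0.0200 = 0.1800 m
sum ≈ 0.1400+0.3920+1.1880+0.1800 ≈ 1.9000 m = S ✓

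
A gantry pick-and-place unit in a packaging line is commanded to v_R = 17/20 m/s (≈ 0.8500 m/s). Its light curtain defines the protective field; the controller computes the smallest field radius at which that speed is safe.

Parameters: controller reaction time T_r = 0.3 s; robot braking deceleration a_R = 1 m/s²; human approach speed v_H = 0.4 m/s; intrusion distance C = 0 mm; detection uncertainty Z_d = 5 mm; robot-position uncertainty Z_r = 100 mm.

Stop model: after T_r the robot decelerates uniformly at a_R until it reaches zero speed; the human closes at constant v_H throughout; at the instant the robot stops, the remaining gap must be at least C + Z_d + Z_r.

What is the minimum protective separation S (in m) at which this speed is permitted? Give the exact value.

S_min = 189/160 m = 1.1812 m

stop time T_s = (17/20)/1 = 0.8500 s
robot in T_r: 0.8500·0.3000 = 0.2550 m
robot under decel: 0.8500²/(2·1.0000) = 0.3613 m
human over T_r+T_s: 0.4000·(0.3000+0.8500) = 0.4600 m
residual clearance needed = 0.0000+0.0050+0.1000 = 0.1050 m
S_min ≈ 0.2550+0.3613+0.4600+0.1050  ⇒  S_min = 189/160 m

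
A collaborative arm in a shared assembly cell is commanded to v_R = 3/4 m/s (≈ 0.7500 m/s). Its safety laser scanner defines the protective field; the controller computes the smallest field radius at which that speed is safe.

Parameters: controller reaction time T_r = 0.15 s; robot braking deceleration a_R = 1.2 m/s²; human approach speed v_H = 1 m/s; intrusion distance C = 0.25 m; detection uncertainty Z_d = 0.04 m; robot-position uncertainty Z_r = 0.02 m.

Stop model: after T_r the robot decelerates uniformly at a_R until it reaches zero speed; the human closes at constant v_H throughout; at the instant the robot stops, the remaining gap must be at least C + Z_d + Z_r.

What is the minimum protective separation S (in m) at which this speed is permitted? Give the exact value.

braking lasts T_s = (3/4)/(6/5) = 0.6250 s
reaction-phase robot travel = 0.7500·0.1500 = 0.1125 m
braking distance = 0.7500²/(2·1.2000) = 0.2344 m
human closes 1.0000·0.7750 = 0.7750 m
C+Z_d+Z_r = 0.2500+0.0400+0.0200 = 0.3100 m
S_min ≈ 0.1125+0.2344+0.7750+0.3100  ⇒  S_min = 2291/1600 m

S_min = 2291/1600 m = 1.4319 m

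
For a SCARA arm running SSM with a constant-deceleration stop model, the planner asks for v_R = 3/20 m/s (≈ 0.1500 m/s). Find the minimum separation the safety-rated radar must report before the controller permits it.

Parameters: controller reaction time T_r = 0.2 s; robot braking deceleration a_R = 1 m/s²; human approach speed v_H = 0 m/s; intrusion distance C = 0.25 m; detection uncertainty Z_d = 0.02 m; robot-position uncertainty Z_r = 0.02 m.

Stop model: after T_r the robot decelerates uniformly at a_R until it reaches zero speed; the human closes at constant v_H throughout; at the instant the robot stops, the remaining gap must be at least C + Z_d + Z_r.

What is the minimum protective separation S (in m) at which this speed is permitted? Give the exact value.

T_s = v_R/a_R = (3/20)/1 = 0.1500 s
robot in T_r: 0.1500·0.2000 = 0.0300 m
braking distance = 0.1500²/(2·1.0000) = 0.0112 m
human closes 0.0000·0.3500 = 0.0000 m
margins: 0.2500+0.0200+0.0200 = 0.2900 m
S_min ≈ 0.0300+0.0112+0.0000+0.2900  ⇒  S_min = 53/160 m

S_min = 53/160 m = 0.3312 m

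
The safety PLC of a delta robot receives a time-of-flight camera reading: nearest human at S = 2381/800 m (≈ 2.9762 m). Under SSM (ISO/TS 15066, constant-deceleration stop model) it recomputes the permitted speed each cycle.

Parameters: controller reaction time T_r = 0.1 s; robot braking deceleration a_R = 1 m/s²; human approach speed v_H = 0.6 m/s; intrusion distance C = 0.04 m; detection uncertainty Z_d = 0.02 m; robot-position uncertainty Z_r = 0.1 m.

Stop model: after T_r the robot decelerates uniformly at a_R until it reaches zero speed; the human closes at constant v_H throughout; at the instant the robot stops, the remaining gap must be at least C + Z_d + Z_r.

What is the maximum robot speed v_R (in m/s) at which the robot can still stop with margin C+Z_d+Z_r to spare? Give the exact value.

at the boundary: (1/2)·v² + (7/10)·v + (-441/160) = 0
  disc = (7/10)² − 4·(1/2)·(-441/160) = 2401/400 ; √disc = 49/20
  v_R = (−(7/10) + 49/20) / (2·(1/2)) = 7/4 m/s
check:
stop time T_s = (7/4)/1 = 1.7500 s
reaction-phase robot travel = 1.7500·0.1000 = 0.1750 m
robot under decel: 1.7500²/(2·1.0000) = 1.5312 m
human closes 0.6000·1.8500 = 1.1100 m
C+Z_d+Z_r = 0.0400+0.0200+0.1000 = 0.1600 m
sum ≈ 0.1750+1.5312+1.1100+0.1600 ≈ 2.9762 m = S ✓

v_R_max = 7/4 m/s = 1.7500 m/s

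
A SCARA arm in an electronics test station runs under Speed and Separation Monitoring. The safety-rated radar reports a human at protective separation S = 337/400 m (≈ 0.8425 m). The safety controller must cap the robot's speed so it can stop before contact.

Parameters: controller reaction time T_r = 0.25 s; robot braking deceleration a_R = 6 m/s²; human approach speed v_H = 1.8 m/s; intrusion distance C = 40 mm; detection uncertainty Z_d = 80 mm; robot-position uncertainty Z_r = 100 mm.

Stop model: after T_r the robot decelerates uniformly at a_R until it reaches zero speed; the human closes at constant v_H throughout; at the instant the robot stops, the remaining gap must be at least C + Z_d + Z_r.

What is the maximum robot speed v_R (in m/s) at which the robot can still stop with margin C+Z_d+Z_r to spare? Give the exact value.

quadratic (1/12)·v² + (11/20)·v + (-69/400) = 0
  disc = (11/20)² − 4·(1/12)·(-69/400) = 9/25 ; √disc = 3/5
  v_R = (−(11/20) + 3/5) / (2·(1/12)) = 3/10 m/s
check:
stop time T_s = (3/10)/6 = 0.0500 s
reaction-phase robot travel = 0.3000·0.2500 = 0.0750 m
braking distance = 0.3000²/(2·6.0000) = 0.0075 m
human over T_r+T_s: 1.8000·(0.2500+0.0500) = 0.5400 m
margins: 0.0400+0.0800+0.1000 = 0.2200 m
sum ≈ 0.0750+0.0075+0.5400+0.2200 ≈ 0.8425 m = S ✓

v_R_max = 3/10 m/s = 0.3000 m/s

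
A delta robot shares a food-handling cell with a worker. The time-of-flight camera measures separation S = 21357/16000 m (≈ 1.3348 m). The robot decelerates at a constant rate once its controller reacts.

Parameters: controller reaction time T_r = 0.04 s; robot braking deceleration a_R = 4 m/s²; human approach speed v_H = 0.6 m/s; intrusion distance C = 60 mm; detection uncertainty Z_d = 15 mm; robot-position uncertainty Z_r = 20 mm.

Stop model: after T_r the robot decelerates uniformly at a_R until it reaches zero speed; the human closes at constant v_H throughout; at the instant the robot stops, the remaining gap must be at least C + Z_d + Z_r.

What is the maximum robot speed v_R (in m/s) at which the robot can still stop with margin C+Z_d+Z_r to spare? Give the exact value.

at the boundary: (1/8)·v² + (19/100)·v + (-19453/16000) = 0
  disc = (19/100)² − 4·(1/8)·(-19453/16000) = 103041/160000 ; √disc = 321/400
  v_R = (−(19/100) + 321/400) / (2·(1/8)) = 49/20 m/s
check:
stop time T_s = (49/20)/4 = 0.6125 s
robot covers v_R·T_r = 2.4500·0.0400 = 0.0980 m before braking
robot covers 2.4500·0.6125 − ½·4.0000·0.6125² = 0.7503 m while stopping
human over T_r+T_s: 0.6000·(0.0400+0.6125) = 0.3915 m
C+Z_d+Z_r = 0.0600+0.0150+0.0200 = 0.0950 m
sum ≈ 0.0980+0.7503+0.3915+0.0950 ≈ 1.3348 m = S ✓

v_R_max = 49/20 m/s = 2.4500 m/s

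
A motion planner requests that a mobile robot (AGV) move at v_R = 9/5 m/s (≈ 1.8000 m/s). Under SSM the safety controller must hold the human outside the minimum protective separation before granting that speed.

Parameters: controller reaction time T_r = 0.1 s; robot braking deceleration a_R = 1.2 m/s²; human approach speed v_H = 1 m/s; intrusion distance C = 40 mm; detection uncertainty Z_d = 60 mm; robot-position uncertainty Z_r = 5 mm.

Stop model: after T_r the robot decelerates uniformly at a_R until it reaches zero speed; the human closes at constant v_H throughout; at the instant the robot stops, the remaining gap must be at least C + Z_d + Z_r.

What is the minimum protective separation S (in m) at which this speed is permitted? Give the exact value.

S_min = 647/200 m = 3.2350 m

T_s = v_R/a_R = (9/5)/(6/5) = 1.5000 s
robot in T_r: 1.8000·0.1000 = 0.1800 m
braking distance = 1.8000²/(2·1.2000) = 1.3500 m
human closes 1.0000·1.6000 = 1.6000 m
residual clearance needed = 0.0400+0.0600+0.0050 = 0.1050 m
S_min ≈ 0.1800+1.3500+1.6000+0.1050  ⇒  S_min = 647/200 m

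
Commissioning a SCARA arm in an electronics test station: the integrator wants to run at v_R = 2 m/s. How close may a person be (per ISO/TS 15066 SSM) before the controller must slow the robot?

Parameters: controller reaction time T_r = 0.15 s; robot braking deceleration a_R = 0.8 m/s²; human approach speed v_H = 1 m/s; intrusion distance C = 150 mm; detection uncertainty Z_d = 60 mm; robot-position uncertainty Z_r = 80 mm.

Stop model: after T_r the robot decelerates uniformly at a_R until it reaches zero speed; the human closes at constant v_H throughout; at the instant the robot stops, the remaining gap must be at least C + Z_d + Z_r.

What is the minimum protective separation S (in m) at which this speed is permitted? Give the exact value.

S_min = 287/50 m = 5.7400 m

stop time T_s = 2/(4/5) = 2.5000 s
robot in T_r: 2.0000·0.1500 = 0.3000 m
braking distance = 2.0000²/(2·0.8000) = 2.5000 m
human over T_r+T_s: 1.0000·(0.1500+2.5000) = 2.6500 m
residual clearance needed = 0.1500+0.0600+0.0800 = 0.2900 m
S_min ≈ 0.3000+2.5000+2.6500+0.2900  ⇒  S_min = 287/50 m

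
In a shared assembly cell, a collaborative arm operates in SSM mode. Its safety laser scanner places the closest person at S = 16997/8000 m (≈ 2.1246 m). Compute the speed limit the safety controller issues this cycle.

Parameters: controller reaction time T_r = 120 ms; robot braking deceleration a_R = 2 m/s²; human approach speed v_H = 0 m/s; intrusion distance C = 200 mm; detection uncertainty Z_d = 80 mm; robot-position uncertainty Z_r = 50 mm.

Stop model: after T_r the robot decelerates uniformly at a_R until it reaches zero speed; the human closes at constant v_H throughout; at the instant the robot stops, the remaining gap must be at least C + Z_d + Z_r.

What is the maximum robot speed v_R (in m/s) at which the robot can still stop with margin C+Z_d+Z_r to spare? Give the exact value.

at the boundary: (1/4)·v² + (3/25)·v + (-14357/8000) = 0
  disc = (3/25)² − 4·(1/4)·(-14357/8000) = 72361/40000 ; √disc = 269/200
  v_R = (−(3/25) + 269/200) / (2·(1/4)) = 49/20 m/s
check:
T_s = v_R/a_R = (49/20)/2 = 1.2250 s
reaction-phase robot travel = 2.4500·0.1200 = 0.2940 m
robot under decel: 2.4500²/(2·2.0000) = 1.5006 m
human over T_r+T_s: 0.0000·(0.1200+1.2250) = 0.0000 m
residual clearance needed = 0.2000+0.0800+0.0500 = 0.3300 m
sum ≈ 0.2940+1.5006+0.0000+0.3300 ≈ 2.1246 m = S ✓

v_R_max = 49/20 m/s = 2.4500 m/s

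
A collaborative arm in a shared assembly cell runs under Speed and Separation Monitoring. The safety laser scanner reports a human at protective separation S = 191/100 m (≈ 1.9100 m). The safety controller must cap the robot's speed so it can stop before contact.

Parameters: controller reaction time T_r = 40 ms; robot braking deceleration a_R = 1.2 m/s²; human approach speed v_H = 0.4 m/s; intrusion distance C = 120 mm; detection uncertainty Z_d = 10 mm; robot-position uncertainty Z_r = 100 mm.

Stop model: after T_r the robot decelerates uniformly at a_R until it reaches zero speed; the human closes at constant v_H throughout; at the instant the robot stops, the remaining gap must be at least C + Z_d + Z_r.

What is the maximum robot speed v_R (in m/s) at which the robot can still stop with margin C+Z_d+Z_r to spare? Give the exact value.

v_R_max = 8/5 m/s = 1.6000 m/s

collect terms ⇒ (5/12)·v_R² + (28/75)·v_R + (-208/125) = 0
  disc = (28/75)² − 4·(5/12)·(-208/125) = 16384/5625 ; √disc = 128/75
  v_R = (−(28/75) + 128/75) / (2·(5/12)) = 8/5 m/s
check:
stop time T_s = (8/5)/(6/5) = 1.3333 s
robot covers v_R·T_r = 1.6000·0.0400 = 0.0640 m before braking
braking distance = 1.6000²/(2·1.2000) = 1.0667 m
human closes 0.4000·1.3733 = 0.5493 m
residual clearance needed = 0.1200+0.0100+0.1000 = 0.2300 m
sum ≈ 0.0640+1.0667+0.5493+0.2300 ≈ 1.9100 m = S ✓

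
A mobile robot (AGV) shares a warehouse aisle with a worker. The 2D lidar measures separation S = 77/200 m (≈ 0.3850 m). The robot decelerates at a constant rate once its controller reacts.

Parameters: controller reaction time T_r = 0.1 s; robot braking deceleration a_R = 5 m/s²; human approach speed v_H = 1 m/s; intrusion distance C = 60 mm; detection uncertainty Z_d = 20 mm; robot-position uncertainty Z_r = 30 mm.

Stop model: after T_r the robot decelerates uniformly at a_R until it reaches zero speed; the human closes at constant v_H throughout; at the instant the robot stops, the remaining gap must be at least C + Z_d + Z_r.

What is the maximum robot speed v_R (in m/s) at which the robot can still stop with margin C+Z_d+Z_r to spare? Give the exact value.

v_R_max = 1/2 m/s = 0.5000 m/s

collect terms ⇒ (1/10)·v_R² + (3/10)·v_R + (-7/40) = 0
  disc = (3/10)² − 4·(1/10)·(-7/40) = 4/25 ; √disc = 2/5
  v_R = (−(3/10) + 2/5) / (2·(1/10)) = 1/2 m/s
check:
stop time T_s = (1/2)/5 = 0.1000 s
robot covers v_R·T_r = 0.5000·0.1000 = 0.0500 m before braking
robot covers 0.5000·0.1000 − ½·5.0000·0.1000² = 0.0250 m while stopping
human over T_r+T_s: 1.0000·(0.1000+0.1000) = 0.2000 m
margins: 0.0600+0.0200+0.0300 = 0.1100 m
sum ≈ 0.0500+0.0250+0.2000+0.1100 ≈ 0.3850 m = S ✓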